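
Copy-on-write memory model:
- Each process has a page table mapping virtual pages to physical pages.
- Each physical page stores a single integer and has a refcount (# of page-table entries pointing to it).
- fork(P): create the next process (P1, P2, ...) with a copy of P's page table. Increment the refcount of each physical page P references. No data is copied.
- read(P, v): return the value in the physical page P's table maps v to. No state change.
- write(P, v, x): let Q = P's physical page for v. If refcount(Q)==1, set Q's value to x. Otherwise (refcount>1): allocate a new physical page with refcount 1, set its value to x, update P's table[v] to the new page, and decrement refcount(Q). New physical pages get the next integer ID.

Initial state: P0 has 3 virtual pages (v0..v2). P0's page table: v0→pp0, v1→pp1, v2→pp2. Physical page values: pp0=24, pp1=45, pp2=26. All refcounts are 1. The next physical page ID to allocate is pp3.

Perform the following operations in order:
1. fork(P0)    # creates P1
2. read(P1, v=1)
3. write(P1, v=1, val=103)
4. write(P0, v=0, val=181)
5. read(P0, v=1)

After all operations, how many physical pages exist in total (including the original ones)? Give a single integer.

Answer: 5

Derivation:
Op 1: fork(P0) -> P1. 3 ppages; refcounts: pp0:2 pp1:2 pp2:2
Op 2: read(P1, v1) -> 45. No state change.
Op 3: write(P1, v1, 103). refcount(pp1)=2>1 -> COPY to pp3. 4 ppages; refcounts: pp0:2 pp1:1 pp2:2 pp3:1
Op 4: write(P0, v0, 181). refcount(pp0)=2>1 -> COPY to pp4. 5 ppages; refcounts: pp0:1 pp1:1 pp2:2 pp3:1 pp4:1
Op 5: read(P0, v1) -> 45. No state change.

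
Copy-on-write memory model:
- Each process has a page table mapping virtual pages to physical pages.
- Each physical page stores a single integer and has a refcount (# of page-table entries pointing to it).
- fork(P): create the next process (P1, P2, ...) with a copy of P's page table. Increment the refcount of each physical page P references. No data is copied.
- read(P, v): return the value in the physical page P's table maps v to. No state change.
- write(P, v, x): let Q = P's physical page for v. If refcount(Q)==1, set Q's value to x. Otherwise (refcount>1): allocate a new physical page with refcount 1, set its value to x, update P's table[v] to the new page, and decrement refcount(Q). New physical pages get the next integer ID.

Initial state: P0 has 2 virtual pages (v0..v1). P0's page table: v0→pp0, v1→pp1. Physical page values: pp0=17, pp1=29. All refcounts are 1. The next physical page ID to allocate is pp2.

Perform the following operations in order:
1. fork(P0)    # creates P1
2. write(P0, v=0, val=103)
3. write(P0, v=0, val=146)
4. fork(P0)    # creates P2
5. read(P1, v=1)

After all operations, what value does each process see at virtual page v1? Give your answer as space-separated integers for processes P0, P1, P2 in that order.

Op 1: fork(P0) -> P1. 2 ppages; refcounts: pp0:2 pp1:2
Op 2: write(P0, v0, 103). refcount(pp0)=2>1 -> COPY to pp2. 3 ppages; refcounts: pp0:1 pp1:2 pp2:1
Op 3: write(P0, v0, 146). refcount(pp2)=1 -> write in place. 3 ppages; refcounts: pp0:1 pp1:2 pp2:1
Op 4: fork(P0) -> P2. 3 ppages; refcounts: pp0:1 pp1:3 pp2:2
Op 5: read(P1, v1) -> 29. No state change.
P0: v1 -> pp1 = 29
P1: v1 -> pp1 = 29
P2: v1 -> pp1 = 29

Answer: 29 29 29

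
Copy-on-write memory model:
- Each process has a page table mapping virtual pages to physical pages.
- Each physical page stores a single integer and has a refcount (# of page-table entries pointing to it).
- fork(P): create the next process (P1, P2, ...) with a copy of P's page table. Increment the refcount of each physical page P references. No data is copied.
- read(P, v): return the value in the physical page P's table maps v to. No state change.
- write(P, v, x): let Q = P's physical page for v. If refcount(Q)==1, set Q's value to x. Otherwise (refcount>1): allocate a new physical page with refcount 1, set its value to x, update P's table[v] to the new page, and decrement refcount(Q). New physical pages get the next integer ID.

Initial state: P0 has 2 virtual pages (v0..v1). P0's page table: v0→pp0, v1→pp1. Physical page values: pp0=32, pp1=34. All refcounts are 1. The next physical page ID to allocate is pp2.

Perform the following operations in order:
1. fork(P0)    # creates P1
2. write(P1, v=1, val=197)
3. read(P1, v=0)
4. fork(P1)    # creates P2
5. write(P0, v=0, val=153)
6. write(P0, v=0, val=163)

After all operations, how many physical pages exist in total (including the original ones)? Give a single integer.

Op 1: fork(P0) -> P1. 2 ppages; refcounts: pp0:2 pp1:2
Op 2: write(P1, v1, 197). refcount(pp1)=2>1 -> COPY to pp2. 3 ppages; refcounts: pp0:2 pp1:1 pp2:1
Op 3: read(P1, v0) -> 32. No state change.
Op 4: fork(P1) -> P2. 3 ppages; refcounts: pp0:3 pp1:1 pp2:2
Op 5: write(P0, v0, 153). refcount(pp0)=3>1 -> COPY to pp3. 4 ppages; refcounts: pp0:2 pp1:1 pp2:2 pp3:1
Op 6: write(P0, v0, 163). refcount(pp3)=1 -> write in place. 4 ppages; refcounts: pp0:2 pp1:1 pp2:2 pp3:1

Answer: 4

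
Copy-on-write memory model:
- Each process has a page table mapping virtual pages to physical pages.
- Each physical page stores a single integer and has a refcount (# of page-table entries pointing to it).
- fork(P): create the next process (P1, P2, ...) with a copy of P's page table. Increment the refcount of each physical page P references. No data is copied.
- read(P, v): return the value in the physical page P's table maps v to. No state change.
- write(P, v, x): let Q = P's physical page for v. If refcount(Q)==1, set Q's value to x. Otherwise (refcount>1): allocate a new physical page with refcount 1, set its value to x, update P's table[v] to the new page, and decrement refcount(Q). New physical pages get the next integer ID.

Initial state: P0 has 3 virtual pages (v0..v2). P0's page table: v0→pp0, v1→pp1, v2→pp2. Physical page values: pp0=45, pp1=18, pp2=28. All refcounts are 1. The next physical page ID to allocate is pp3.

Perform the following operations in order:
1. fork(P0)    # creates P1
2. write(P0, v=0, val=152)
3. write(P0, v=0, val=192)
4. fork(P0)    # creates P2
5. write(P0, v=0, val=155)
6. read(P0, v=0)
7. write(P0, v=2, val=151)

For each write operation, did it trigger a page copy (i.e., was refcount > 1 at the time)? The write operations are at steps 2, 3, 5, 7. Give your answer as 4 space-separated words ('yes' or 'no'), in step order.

Op 1: fork(P0) -> P1. 3 ppages; refcounts: pp0:2 pp1:2 pp2:2
Op 2: write(P0, v0, 152). refcount(pp0)=2>1 -> COPY to pp3. 4 ppages; refcounts: pp0:1 pp1:2 pp2:2 pp3:1
Op 3: write(P0, v0, 192). refcount(pp3)=1 -> write in place. 4 ppages; refcounts: pp0:1 pp1:2 pp2:2 pp3:1
Op 4: fork(P0) -> P2. 4 ppages; refcounts: pp0:1 pp1:3 pp2:3 pp3:2
Op 5: write(P0, v0, 155). refcount(pp3)=2>1 -> COPY to pp4. 5 ppages; refcounts: pp0:1 pp1:3 pp2:3 pp3:1 pp4:1
Op 6: read(P0, v0) -> 155. No state change.
Op 7: write(P0, v2, 151). refcount(pp2)=3>1 -> COPY to pp5. 6 ppages; refcounts: pp0:1 pp1:3 pp2:2 pp3:1 pp4:1 pp5:1

yes no yes yes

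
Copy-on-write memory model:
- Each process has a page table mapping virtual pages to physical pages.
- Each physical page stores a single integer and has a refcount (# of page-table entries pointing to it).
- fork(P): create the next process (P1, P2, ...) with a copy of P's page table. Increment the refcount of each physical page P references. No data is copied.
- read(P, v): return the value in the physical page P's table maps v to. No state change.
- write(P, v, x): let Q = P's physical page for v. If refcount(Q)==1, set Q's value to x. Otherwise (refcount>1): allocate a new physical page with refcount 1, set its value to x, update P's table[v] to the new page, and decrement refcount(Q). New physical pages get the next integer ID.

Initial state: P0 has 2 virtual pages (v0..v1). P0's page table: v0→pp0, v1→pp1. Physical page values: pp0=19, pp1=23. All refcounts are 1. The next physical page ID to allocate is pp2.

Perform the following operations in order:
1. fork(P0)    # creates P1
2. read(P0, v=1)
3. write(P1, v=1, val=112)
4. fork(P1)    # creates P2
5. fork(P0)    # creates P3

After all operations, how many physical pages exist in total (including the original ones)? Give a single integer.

Op 1: fork(P0) -> P1. 2 ppages; refcounts: pp0:2 pp1:2
Op 2: read(P0, v1) -> 23. No state change.
Op 3: write(P1, v1, 112). refcount(pp1)=2>1 -> COPY to pp2. 3 ppages; refcounts: pp0:2 pp1:1 pp2:1
Op 4: fork(P1) -> P2. 3 ppages; refcounts: pp0:3 pp1:1 pp2:2
Op 5: fork(P0) -> P3. 3 ppages; refcounts: pp0:4 pp1:2 pp2:2

Answer: 3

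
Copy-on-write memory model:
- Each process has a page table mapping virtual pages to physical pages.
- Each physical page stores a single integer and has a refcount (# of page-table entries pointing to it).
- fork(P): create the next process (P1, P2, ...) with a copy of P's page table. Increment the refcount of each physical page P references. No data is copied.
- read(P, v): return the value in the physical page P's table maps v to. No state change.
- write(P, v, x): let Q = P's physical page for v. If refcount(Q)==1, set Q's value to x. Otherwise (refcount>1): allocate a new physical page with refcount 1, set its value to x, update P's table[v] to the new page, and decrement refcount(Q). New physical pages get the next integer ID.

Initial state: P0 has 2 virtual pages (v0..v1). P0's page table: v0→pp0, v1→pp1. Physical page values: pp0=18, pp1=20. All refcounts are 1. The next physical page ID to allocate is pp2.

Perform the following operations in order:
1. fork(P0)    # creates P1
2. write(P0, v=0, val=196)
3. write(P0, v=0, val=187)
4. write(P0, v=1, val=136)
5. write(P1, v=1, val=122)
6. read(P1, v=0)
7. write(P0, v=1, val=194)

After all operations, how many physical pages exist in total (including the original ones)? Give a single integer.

Op 1: fork(P0) -> P1. 2 ppages; refcounts: pp0:2 pp1:2
Op 2: write(P0, v0, 196). refcount(pp0)=2>1 -> COPY to pp2. 3 ppages; refcounts: pp0:1 pp1:2 pp2:1
Op 3: write(P0, v0, 187). refcount(pp2)=1 -> write in place. 3 ppages; refcounts: pp0:1 pp1:2 pp2:1
Op 4: write(P0, v1, 136). refcount(pp1)=2>1 -> COPY to pp3. 4 ppages; refcounts: pp0:1 pp1:1 pp2:1 pp3:1
Op 5: write(P1, v1, 122). refcount(pp1)=1 -> write in place. 4 ppages; refcounts: pp0:1 pp1:1 pp2:1 pp3:1
Op 6: read(P1, v0) -> 18. No state change.
Op 7: write(P0, v1, 194). refcount(pp3)=1 -> write in place. 4 ppages; refcounts: pp0:1 pp1:1 pp2:1 pp3:1

Answer: 4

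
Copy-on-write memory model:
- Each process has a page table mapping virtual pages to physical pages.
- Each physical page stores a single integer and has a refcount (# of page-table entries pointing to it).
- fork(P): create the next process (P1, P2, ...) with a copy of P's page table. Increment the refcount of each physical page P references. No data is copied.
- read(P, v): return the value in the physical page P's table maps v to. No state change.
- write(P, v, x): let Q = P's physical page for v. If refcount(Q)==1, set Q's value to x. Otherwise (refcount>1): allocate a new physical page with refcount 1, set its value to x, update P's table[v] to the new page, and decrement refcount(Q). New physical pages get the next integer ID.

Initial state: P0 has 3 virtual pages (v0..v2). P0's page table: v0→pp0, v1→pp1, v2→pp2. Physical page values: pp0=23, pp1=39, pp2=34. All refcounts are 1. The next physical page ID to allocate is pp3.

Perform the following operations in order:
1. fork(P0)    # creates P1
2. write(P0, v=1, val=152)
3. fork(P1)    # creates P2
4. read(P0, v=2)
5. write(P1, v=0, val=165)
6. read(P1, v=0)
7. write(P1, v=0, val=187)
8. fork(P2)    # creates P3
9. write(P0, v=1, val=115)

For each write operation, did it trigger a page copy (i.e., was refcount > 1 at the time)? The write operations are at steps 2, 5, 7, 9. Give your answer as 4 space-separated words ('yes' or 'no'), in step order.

Op 1: fork(P0) -> P1. 3 ppages; refcounts: pp0:2 pp1:2 pp2:2
Op 2: write(P0, v1, 152). refcount(pp1)=2>1 -> COPY to pp3. 4 ppages; refcounts: pp0:2 pp1:1 pp2:2 pp3:1
Op 3: fork(P1) -> P2. 4 ppages; refcounts: pp0:3 pp1:2 pp2:3 pp3:1
Op 4: read(P0, v2) -> 34. No state change.
Op 5: write(P1, v0, 165). refcount(pp0)=3>1 -> COPY to pp4. 5 ppages; refcounts: pp0:2 pp1:2 pp2:3 pp3:1 pp4:1
Op 6: read(P1, v0) -> 165. No state change.
Op 7: write(P1, v0, 187). refcount(pp4)=1 -> write in place. 5 ppages; refcounts: pp0:2 pp1:2 pp2:3 pp3:1 pp4:1
Op 8: fork(P2) -> P3. 5 ppages; refcounts: pp0:3 pp1:3 pp2:4 pp3:1 pp4:1
Op 9: write(P0, v1, 115). refcount(pp3)=1 -> write in place. 5 ppages; refcounts: pp0:3 pp1:3 pp2:4 pp3:1 pp4:1

yes yes no no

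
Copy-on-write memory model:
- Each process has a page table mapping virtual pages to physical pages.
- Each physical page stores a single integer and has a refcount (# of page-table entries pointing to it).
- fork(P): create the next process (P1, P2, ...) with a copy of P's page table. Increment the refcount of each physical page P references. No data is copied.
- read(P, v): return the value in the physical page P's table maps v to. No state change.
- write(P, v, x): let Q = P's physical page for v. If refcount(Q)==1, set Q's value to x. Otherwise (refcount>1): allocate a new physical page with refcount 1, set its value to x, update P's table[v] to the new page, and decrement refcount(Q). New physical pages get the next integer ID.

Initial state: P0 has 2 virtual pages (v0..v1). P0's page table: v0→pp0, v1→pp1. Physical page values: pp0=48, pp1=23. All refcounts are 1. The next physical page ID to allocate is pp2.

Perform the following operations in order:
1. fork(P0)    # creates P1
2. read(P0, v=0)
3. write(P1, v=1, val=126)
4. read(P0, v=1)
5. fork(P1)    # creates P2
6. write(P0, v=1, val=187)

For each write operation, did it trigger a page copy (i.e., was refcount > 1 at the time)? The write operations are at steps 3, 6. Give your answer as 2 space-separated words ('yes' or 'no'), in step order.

Op 1: fork(P0) -> P1. 2 ppages; refcounts: pp0:2 pp1:2
Op 2: read(P0, v0) -> 48. No state change.
Op 3: write(P1, v1, 126). refcount(pp1)=2>1 -> COPY to pp2. 3 ppages; refcounts: pp0:2 pp1:1 pp2:1
Op 4: read(P0, v1) -> 23. No state change.
Op 5: fork(P1) -> P2. 3 ppages; refcounts: pp0:3 pp1:1 pp2:2
Op 6: write(P0, v1, 187). refcount(pp1)=1 -> write in place. 3 ppages; refcounts: pp0:3 pp1:1 pp2:2

yes no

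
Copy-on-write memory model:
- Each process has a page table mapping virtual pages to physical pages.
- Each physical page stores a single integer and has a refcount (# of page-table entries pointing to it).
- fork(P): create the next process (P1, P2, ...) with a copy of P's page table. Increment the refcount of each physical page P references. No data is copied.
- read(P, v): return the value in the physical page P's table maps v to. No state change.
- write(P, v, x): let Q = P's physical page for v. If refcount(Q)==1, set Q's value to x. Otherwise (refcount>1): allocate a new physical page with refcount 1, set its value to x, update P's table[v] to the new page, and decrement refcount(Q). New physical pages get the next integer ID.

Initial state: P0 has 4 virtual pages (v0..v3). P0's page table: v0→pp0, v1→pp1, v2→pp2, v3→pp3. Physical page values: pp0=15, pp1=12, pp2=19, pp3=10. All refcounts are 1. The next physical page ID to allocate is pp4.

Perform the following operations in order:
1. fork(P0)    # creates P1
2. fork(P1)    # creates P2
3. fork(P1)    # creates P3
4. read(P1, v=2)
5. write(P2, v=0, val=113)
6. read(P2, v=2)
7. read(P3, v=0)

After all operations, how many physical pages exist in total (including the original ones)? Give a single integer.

Op 1: fork(P0) -> P1. 4 ppages; refcounts: pp0:2 pp1:2 pp2:2 pp3:2
Op 2: fork(P1) -> P2. 4 ppages; refcounts: pp0:3 pp1:3 pp2:3 pp3:3
Op 3: fork(P1) -> P3. 4 ppages; refcounts: pp0:4 pp1:4 pp2:4 pp3:4
Op 4: read(P1, v2) -> 19. No state change.
Op 5: write(P2, v0, 113). refcount(pp0)=4>1 -> COPY to pp4. 5 ppages; refcounts: pp0:3 pp1:4 pp2:4 pp3:4 pp4:1
Op 6: read(P2, v2) -> 19. No state change.
Op 7: read(P3, v0) -> 15. No state change.

Answer: 5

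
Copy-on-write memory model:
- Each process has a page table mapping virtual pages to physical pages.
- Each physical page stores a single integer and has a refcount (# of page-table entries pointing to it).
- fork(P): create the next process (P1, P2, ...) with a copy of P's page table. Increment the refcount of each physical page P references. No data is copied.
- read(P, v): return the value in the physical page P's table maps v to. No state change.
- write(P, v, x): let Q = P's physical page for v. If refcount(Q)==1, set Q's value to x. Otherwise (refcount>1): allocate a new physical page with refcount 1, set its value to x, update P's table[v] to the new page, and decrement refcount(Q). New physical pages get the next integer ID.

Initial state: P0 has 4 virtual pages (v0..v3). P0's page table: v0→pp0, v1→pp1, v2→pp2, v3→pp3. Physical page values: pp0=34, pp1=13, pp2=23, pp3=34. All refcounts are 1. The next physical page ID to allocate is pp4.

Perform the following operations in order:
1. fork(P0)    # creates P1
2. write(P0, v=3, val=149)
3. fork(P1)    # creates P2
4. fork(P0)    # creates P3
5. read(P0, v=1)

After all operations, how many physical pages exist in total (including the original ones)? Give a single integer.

Answer: 5

Derivation:
Op 1: fork(P0) -> P1. 4 ppages; refcounts: pp0:2 pp1:2 pp2:2 pp3:2
Op 2: write(P0, v3, 149). refcount(pp3)=2>1 -> COPY to pp4. 5 ppages; refcounts: pp0:2 pp1:2 pp2:2 pp3:1 pp4:1
Op 3: fork(P1) -> P2. 5 ppages; refcounts: pp0:3 pp1:3 pp2:3 pp3:2 pp4:1
Op 4: fork(P0) -> P3. 5 ppages; refcounts: pp0:4 pp1:4 pp2:4 pp3:2 pp4:2
Op 5: read(P0, v1) -> 13. No state change.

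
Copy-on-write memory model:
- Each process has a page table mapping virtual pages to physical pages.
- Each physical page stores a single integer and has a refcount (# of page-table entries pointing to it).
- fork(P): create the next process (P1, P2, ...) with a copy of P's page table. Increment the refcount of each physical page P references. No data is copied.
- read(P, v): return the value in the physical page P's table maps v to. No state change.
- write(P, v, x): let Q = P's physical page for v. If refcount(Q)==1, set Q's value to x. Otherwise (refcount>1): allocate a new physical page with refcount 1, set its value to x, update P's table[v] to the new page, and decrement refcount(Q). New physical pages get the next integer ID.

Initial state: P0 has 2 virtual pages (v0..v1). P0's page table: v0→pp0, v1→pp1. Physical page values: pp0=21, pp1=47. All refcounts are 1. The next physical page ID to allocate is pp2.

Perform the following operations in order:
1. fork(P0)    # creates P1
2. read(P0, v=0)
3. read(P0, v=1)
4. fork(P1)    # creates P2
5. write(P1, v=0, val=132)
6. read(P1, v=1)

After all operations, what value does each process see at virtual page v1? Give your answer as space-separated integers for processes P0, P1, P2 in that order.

Answer: 47 47 47

Derivation:
Op 1: fork(P0) -> P1. 2 ppages; refcounts: pp0:2 pp1:2
Op 2: read(P0, v0) -> 21. No state change.
Op 3: read(P0, v1) -> 47. No state change.
Op 4: fork(P1) -> P2. 2 ppages; refcounts: pp0:3 pp1:3
Op 5: write(P1, v0, 132). refcount(pp0)=3>1 -> COPY to pp2. 3 ppages; refcounts: pp0:2 pp1:3 pp2:1
Op 6: read(P1, v1) -> 47. No state change.
P0: v1 -> pp1 = 47
P1: v1 -> pp1 = 47
P2: v1 -> pp1 = 47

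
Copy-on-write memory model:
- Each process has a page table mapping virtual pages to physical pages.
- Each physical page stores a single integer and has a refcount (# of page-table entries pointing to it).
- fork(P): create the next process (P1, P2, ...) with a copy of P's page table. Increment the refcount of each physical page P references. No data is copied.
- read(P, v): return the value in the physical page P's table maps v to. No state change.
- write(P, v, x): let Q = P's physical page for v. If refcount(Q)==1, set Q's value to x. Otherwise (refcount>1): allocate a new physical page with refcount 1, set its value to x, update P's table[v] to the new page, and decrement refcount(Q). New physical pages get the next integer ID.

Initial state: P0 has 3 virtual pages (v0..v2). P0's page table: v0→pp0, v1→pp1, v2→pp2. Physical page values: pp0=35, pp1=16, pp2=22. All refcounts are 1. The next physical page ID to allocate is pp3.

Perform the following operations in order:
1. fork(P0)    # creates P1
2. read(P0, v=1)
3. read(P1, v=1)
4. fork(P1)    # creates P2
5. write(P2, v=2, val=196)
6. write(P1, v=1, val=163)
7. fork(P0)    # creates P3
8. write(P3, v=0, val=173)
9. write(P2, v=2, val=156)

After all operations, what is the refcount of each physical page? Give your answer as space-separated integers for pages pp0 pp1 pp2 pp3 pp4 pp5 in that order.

Answer: 3 3 3 1 1 1

Derivation:
Op 1: fork(P0) -> P1. 3 ppages; refcounts: pp0:2 pp1:2 pp2:2
Op 2: read(P0, v1) -> 16. No state change.
Op 3: read(P1, v1) -> 16. No state change.
Op 4: fork(P1) -> P2. 3 ppages; refcounts: pp0:3 pp1:3 pp2:3
Op 5: write(P2, v2, 196). refcount(pp2)=3>1 -> COPY to pp3. 4 ppages; refcounts: pp0:3 pp1:3 pp2:2 pp3:1
Op 6: write(P1, v1, 163). refcount(pp1)=3>1 -> COPY to pp4. 5 ppages; refcounts: pp0:3 pp1:2 pp2:2 pp3:1 pp4:1
Op 7: fork(P0) -> P3. 5 ppages; refcounts: pp0:4 pp1:3 pp2:3 pp3:1 pp4:1
Op 8: write(P3, v0, 173). refcount(pp0)=4>1 -> COPY to pp5. 6 ppages; refcounts: pp0:3 pp1:3 pp2:3 pp3:1 pp4:1 pp5:1
Op 9: write(P2, v2, 156). refcount(pp3)=1 -> write in place. 6 ppages; refcounts: pp0:3 pp1:3 pp2:3 pp3:1 pp4:1 pp5:1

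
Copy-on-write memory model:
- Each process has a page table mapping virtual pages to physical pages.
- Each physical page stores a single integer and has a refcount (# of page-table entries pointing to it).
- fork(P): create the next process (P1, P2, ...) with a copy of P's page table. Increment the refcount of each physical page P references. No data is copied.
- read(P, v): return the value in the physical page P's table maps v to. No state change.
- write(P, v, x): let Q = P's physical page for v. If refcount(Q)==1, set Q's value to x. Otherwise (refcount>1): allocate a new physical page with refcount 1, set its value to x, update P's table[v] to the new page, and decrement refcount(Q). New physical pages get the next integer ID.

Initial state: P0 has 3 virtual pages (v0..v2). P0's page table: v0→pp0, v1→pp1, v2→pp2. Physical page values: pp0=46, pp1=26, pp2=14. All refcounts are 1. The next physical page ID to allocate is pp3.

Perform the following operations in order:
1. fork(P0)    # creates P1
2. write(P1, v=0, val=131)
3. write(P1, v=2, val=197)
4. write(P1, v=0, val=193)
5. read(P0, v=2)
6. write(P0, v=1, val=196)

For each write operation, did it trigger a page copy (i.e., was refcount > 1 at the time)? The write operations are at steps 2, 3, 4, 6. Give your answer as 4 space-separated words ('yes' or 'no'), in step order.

Op 1: fork(P0) -> P1. 3 ppages; refcounts: pp0:2 pp1:2 pp2:2
Op 2: write(P1, v0, 131). refcount(pp0)=2>1 -> COPY to pp3. 4 ppages; refcounts: pp0:1 pp1:2 pp2:2 pp3:1
Op 3: write(P1, v2, 197). refcount(pp2)=2>1 -> COPY to pp4. 5 ppages; refcounts: pp0:1 pp1:2 pp2:1 pp3:1 pp4:1
Op 4: write(P1, v0, 193). refcount(pp3)=1 -> write in place. 5 ppages; refcounts: pp0:1 pp1:2 pp2:1 pp3:1 pp4:1
Op 5: read(P0, v2) -> 14. No state change.
Op 6: write(P0, v1, 196). refcount(pp1)=2>1 -> COPY to pp5. 6 ppages; refcounts: pp0:1 pp1:1 pp2:1 pp3:1 pp4:1 pp5:1

yes yes no yes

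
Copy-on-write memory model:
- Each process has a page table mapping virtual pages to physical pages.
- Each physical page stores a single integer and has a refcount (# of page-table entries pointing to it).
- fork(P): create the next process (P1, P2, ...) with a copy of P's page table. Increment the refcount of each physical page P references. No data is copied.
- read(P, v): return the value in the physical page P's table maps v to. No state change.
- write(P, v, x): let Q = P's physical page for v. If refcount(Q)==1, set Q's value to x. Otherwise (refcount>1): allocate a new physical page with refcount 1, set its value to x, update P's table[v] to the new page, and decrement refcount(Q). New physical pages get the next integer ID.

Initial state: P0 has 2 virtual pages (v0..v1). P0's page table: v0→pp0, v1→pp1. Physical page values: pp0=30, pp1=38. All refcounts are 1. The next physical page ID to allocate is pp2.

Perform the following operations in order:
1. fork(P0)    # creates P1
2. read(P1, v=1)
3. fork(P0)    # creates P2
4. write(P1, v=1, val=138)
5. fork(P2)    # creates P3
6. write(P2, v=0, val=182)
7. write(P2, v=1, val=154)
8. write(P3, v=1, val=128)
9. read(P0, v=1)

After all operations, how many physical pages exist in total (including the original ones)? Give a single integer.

Answer: 6

Derivation:
Op 1: fork(P0) -> P1. 2 ppages; refcounts: pp0:2 pp1:2
Op 2: read(P1, v1) -> 38. No state change.
Op 3: fork(P0) -> P2. 2 ppages; refcounts: pp0:3 pp1:3
Op 4: write(P1, v1, 138). refcount(pp1)=3>1 -> COPY to pp2. 3 ppages; refcounts: pp0:3 pp1:2 pp2:1
Op 5: fork(P2) -> P3. 3 ppages; refcounts: pp0:4 pp1:3 pp2:1
Op 6: write(P2, v0, 182). refcount(pp0)=4>1 -> COPY to pp3. 4 ppages; refcounts: pp0:3 pp1:3 pp2:1 pp3:1
Op 7: write(P2, v1, 154). refcount(pp1)=3>1 -> COPY to pp4. 5 ppages; refcounts: pp0:3 pp1:2 pp2:1 pp3:1 pp4:1
Op 8: write(P3, v1, 128). refcount(pp1)=2>1 -> COPY to pp5. 6 ppages; refcounts: pp0:3 pp1:1 pp2:1 pp3:1 pp4:1 pp5:1
Op 9: read(P0, v1) -> 38. No state change.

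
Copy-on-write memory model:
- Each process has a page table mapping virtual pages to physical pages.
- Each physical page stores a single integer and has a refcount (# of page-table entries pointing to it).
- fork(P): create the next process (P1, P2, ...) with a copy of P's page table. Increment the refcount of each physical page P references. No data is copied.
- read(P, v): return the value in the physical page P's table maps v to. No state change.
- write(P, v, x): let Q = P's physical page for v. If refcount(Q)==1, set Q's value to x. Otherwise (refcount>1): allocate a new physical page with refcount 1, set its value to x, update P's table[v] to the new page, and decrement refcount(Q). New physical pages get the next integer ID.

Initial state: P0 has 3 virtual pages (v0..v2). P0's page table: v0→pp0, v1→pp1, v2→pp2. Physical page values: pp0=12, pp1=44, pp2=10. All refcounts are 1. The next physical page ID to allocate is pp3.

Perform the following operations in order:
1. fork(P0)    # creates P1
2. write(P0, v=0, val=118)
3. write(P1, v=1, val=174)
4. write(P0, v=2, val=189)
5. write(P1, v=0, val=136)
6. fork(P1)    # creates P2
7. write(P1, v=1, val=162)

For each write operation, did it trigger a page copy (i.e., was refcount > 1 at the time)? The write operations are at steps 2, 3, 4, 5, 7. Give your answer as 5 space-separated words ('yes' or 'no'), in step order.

Op 1: fork(P0) -> P1. 3 ppages; refcounts: pp0:2 pp1:2 pp2:2
Op 2: write(P0, v0, 118). refcount(pp0)=2>1 -> COPY to pp3. 4 ppages; refcounts: pp0:1 pp1:2 pp2:2 pp3:1
Op 3: write(P1, v1, 174). refcount(pp1)=2>1 -> COPY to pp4. 5 ppages; refcounts: pp0:1 pp1:1 pp2:2 pp3:1 pp4:1
Op 4: write(P0, v2, 189). refcount(pp2)=2>1 -> COPY to pp5. 6 ppages; refcounts: pp0:1 pp1:1 pp2:1 pp3:1 pp4:1 pp5:1
Op 5: write(P1, v0, 136). refcount(pp0)=1 -> write in place. 6 ppages; refcounts: pp0:1 pp1:1 pp2:1 pp3:1 pp4:1 pp5:1
Op 6: fork(P1) -> P2. 6 ppages; refcounts: pp0:2 pp1:1 pp2:2 pp3:1 pp4:2 pp5:1
Op 7: write(P1, v1, 162). refcount(pp4)=2>1 -> COPY to pp6. 7 ppages; refcounts: pp0:2 pp1:1 pp2:2 pp3:1 pp4:1 pp5:1 pp6:1

yes yes yes no yes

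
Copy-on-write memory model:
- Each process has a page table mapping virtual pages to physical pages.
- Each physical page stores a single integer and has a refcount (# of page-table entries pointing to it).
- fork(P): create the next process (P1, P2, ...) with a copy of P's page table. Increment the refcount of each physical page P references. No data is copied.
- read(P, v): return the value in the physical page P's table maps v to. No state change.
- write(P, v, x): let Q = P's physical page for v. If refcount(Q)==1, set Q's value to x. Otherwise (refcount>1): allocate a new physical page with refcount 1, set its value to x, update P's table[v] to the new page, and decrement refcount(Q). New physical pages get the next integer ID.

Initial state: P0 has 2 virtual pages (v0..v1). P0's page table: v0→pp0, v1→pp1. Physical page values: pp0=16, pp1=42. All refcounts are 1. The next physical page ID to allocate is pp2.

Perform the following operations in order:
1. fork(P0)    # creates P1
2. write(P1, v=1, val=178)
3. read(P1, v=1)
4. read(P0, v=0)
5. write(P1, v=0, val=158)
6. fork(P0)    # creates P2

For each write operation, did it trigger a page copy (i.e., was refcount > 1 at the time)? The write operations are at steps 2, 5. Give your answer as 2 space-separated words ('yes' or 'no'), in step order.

Op 1: fork(P0) -> P1. 2 ppages; refcounts: pp0:2 pp1:2
Op 2: write(P1, v1, 178). refcount(pp1)=2>1 -> COPY to pp2. 3 ppages; refcounts: pp0:2 pp1:1 pp2:1
Op 3: read(P1, v1) -> 178. No state change.
Op 4: read(P0, v0) -> 16. No state change.
Op 5: write(P1, v0, 158). refcount(pp0)=2>1 -> COPY to pp3. 4 ppages; refcounts: pp0:1 pp1:1 pp2:1 pp3:1
Op 6: fork(P0) -> P2. 4 ppages; refcounts: pp0:2 pp1:2 pp2:1 pp3:1

yes yes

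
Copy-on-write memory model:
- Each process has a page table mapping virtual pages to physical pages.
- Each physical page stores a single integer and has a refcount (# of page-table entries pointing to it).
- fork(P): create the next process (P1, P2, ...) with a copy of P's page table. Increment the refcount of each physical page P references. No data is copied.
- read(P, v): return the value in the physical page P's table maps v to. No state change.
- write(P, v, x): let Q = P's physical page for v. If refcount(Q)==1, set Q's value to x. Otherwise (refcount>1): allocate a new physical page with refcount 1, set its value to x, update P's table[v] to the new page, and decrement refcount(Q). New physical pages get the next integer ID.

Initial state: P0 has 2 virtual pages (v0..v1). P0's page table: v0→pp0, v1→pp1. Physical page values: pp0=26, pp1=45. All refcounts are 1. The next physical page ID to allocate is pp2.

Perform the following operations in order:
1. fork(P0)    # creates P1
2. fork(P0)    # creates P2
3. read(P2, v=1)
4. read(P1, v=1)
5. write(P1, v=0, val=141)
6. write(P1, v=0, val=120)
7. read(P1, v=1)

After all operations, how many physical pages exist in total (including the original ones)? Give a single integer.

Answer: 3

Derivation:
Op 1: fork(P0) -> P1. 2 ppages; refcounts: pp0:2 pp1:2
Op 2: fork(P0) -> P2. 2 ppages; refcounts: pp0:3 pp1:3
Op 3: read(P2, v1) -> 45. No state change.
Op 4: read(P1, v1) -> 45. No state change.
Op 5: write(P1, v0, 141). refcount(pp0)=3>1 -> COPY to pp2. 3 ppages; refcounts: pp0:2 pp1:3 pp2:1
Op 6: write(P1, v0, 120). refcount(pp2)=1 -> write in place. 3 ppages; refcounts: pp0:2 pp1:3 pp2:1
Op 7: read(P1, v1) -> 45. No state change.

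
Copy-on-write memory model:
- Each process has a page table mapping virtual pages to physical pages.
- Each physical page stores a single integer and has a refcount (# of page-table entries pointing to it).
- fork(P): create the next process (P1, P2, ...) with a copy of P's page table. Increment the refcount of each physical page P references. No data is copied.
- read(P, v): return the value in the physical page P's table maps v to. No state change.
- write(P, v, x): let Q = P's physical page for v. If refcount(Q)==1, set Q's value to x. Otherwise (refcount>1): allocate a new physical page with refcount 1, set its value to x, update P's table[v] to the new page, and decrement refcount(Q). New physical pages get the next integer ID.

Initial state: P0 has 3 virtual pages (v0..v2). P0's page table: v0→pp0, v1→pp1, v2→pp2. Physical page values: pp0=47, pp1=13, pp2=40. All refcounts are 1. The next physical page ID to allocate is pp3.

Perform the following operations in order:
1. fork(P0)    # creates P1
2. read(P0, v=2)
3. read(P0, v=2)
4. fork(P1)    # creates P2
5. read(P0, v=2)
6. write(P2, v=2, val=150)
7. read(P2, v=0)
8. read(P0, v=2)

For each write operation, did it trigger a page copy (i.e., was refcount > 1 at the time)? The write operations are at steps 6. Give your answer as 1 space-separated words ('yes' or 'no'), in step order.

Op 1: fork(P0) -> P1. 3 ppages; refcounts: pp0:2 pp1:2 pp2:2
Op 2: read(P0, v2) -> 40. No state change.
Op 3: read(P0, v2) -> 40. No state change.
Op 4: fork(P1) -> P2. 3 ppages; refcounts: pp0:3 pp1:3 pp2:3
Op 5: read(P0, v2) -> 40. No state change.
Op 6: write(P2, v2, 150). refcount(pp2)=3>1 -> COPY to pp3. 4 ppages; refcounts: pp0:3 pp1:3 pp2:2 pp3:1
Op 7: read(P2, v0) -> 47. No state change.
Op 8: read(P0, v2) -> 40. No state change.

yes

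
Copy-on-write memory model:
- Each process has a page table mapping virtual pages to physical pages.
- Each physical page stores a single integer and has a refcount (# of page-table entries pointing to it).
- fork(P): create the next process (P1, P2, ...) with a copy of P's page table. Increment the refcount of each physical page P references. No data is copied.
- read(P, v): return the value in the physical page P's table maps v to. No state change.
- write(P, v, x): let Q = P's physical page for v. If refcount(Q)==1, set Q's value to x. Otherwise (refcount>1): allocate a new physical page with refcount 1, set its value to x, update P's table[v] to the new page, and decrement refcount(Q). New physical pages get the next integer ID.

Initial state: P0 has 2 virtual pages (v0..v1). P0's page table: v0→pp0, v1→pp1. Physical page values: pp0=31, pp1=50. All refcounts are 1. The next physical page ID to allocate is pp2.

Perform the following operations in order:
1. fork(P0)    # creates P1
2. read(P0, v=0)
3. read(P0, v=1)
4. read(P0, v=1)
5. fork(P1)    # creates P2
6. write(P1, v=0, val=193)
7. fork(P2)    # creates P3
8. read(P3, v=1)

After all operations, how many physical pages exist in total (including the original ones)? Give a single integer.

Answer: 3

Derivation:
Op 1: fork(P0) -> P1. 2 ppages; refcounts: pp0:2 pp1:2
Op 2: read(P0, v0) -> 31. No state change.
Op 3: read(P0, v1) -> 50. No state change.
Op 4: read(P0, v1) -> 50. No state change.
Op 5: fork(P1) -> P2. 2 ppages; refcounts: pp0:3 pp1:3
Op 6: write(P1, v0, 193). refcount(pp0)=3>1 -> COPY to pp2. 3 ppages; refcounts: pp0:2 pp1:3 pp2:1
Op 7: fork(P2) -> P3. 3 ppages; refcounts: pp0:3 pp1:4 pp2:1
Op 8: read(P3, v1) -> 50. No state change.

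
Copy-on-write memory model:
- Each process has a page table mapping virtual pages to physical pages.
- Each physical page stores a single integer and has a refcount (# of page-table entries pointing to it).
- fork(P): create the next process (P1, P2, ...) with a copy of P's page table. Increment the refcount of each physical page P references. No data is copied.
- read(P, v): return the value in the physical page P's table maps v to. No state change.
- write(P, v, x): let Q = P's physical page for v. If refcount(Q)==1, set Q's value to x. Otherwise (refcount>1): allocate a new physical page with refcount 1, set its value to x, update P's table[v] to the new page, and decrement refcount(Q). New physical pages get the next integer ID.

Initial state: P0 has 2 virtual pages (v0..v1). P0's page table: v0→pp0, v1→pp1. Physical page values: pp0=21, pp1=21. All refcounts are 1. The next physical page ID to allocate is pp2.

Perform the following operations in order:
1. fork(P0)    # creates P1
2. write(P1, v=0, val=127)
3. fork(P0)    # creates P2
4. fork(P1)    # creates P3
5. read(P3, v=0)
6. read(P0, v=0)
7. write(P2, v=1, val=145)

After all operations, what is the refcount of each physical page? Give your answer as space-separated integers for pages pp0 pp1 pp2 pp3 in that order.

Answer: 2 3 2 1

Derivation:
Op 1: fork(P0) -> P1. 2 ppages; refcounts: pp0:2 pp1:2
Op 2: write(P1, v0, 127). refcount(pp0)=2>1 -> COPY to pp2. 3 ppages; refcounts: pp0:1 pp1:2 pp2:1
Op 3: fork(P0) -> P2. 3 ppages; refcounts: pp0:2 pp1:3 pp2:1
Op 4: fork(P1) -> P3. 3 ppages; refcounts: pp0:2 pp1:4 pp2:2
Op 5: read(P3, v0) -> 127. No state change.
Op 6: read(P0, v0) -> 21. No state change.
Op 7: write(P2, v1, 145). refcount(pp1)=4>1 -> COPY to pp3. 4 ppages; refcounts: pp0:2 pp1:3 pp2:2 pp3:1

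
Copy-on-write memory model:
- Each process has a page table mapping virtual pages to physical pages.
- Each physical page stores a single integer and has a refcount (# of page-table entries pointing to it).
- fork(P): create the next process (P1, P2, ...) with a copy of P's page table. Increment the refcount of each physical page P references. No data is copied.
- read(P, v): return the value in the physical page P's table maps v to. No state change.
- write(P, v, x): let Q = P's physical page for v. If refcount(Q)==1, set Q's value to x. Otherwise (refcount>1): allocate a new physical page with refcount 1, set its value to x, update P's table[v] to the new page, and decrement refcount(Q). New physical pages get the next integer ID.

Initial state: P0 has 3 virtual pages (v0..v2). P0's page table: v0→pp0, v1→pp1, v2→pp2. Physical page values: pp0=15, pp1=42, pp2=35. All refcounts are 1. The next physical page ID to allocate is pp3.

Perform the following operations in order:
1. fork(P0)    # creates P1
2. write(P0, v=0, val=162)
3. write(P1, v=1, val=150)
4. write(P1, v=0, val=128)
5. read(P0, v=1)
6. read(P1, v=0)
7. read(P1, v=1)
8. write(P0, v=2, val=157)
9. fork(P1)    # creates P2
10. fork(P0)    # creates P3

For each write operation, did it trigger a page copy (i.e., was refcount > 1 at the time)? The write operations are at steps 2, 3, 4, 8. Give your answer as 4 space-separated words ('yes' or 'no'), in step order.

Op 1: fork(P0) -> P1. 3 ppages; refcounts: pp0:2 pp1:2 pp2:2
Op 2: write(P0, v0, 162). refcount(pp0)=2>1 -> COPY to pp3. 4 ppages; refcounts: pp0:1 pp1:2 pp2:2 pp3:1
Op 3: write(P1, v1, 150). refcount(pp1)=2>1 -> COPY to pp4. 5 ppages; refcounts: pp0:1 pp1:1 pp2:2 pp3:1 pp4:1
Op 4: write(P1, v0, 128). refcount(pp0)=1 -> write in place. 5 ppages; refcounts: pp0:1 pp1:1 pp2:2 pp3:1 pp4:1
Op 5: read(P0, v1) -> 42. No state change.
Op 6: read(P1, v0) -> 128. No state change.
Op 7: read(P1, v1) -> 150. No state change.
Op 8: write(P0, v2, 157). refcount(pp2)=2>1 -> COPY to pp5. 6 ppages; refcounts: pp0:1 pp1:1 pp2:1 pp3:1 pp4:1 pp5:1
Op 9: fork(P1) -> P2. 6 ppages; refcounts: pp0:2 pp1:1 pp2:2 pp3:1 pp4:2 pp5:1
Op 10: fork(P0) -> P3. 6 ppages; refcounts: pp0:2 pp1:2 pp2:2 pp3:2 pp4:2 pp5:2

yes yes no yes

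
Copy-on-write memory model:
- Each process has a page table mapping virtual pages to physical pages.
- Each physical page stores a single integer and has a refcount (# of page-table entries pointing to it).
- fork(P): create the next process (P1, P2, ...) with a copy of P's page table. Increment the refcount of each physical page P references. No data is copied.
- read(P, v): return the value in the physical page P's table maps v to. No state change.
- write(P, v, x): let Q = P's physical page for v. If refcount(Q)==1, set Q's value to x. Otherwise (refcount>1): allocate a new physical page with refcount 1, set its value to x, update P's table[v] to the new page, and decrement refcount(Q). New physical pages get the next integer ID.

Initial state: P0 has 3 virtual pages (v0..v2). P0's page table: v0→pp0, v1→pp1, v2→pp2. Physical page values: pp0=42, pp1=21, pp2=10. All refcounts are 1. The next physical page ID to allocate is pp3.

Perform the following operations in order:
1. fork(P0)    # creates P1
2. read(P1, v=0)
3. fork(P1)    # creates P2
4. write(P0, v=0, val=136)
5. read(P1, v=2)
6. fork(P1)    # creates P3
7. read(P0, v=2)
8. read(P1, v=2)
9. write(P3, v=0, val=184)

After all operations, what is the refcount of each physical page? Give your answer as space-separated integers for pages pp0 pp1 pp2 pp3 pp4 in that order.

Op 1: fork(P0) -> P1. 3 ppages; refcounts: pp0:2 pp1:2 pp2:2
Op 2: read(P1, v0) -> 42. No state change.
Op 3: fork(P1) -> P2. 3 ppages; refcounts: pp0:3 pp1:3 pp2:3
Op 4: write(P0, v0, 136). refcount(pp0)=3>1 -> COPY to pp3. 4 ppages; refcounts: pp0:2 pp1:3 pp2:3 pp3:1
Op 5: read(P1, v2) -> 10. No state change.
Op 6: fork(P1) -> P3. 4 ppages; refcounts: pp0:3 pp1:4 pp2:4 pp3:1
Op 7: read(P0, v2) -> 10. No state change.
Op 8: read(P1, v2) -> 10. No state change.
Op 9: write(P3, v0, 184). refcount(pp0)=3>1 -> COPY to pp4. 5 ppages; refcounts: pp0:2 pp1:4 pp2:4 pp3:1 pp4:1

Answer: 2 4 4 1 1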